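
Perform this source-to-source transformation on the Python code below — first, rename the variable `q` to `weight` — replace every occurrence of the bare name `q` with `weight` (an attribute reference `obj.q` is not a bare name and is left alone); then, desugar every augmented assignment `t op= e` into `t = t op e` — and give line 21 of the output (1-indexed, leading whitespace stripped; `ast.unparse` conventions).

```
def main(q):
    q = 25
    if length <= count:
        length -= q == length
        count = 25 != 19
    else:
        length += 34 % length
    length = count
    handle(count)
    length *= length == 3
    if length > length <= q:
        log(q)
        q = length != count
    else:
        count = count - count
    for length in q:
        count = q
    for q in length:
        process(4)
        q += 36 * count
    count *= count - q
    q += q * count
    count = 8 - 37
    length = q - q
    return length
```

count = count * (count - weight)

Transformed code:
def main(weight):
    weight = 25
    if length <= count:
        length = length - (weight == length)
        count = 25 != 19
    else:
        length = length + 34 % length
    length = count
    handle(count)
    length = length * (length == 3)
    if length > length <= weight:
        log(weight)
        weight = length != count
    else:
        count = count - count
    for length in weight:
        count = weight
    for weight in length:
        process(4)
        weight = weight + 36 * count
    count = count * (count - weight)
    weight = weight + weight * count
    count = 8 - 37
    length = weight - weight
    return length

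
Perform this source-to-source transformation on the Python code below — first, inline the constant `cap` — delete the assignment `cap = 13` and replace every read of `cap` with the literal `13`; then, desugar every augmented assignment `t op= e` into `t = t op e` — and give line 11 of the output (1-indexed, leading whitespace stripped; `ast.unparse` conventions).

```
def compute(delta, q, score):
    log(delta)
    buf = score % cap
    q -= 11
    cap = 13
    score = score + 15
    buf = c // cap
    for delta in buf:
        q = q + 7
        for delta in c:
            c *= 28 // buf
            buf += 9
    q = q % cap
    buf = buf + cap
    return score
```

Transformed code:
def compute(delta, q, score):
    log(delta)
    buf = score % 13
    q = q - 11
    score = score + 15
    buf = c // 13
    for delta in buf:
        q = q + 7
        for delta in c:
            c = c * (28 // buf)
            buf = buf + 9
    q = q % 13
    buf = buf + 13
    return score

buf = buf + 9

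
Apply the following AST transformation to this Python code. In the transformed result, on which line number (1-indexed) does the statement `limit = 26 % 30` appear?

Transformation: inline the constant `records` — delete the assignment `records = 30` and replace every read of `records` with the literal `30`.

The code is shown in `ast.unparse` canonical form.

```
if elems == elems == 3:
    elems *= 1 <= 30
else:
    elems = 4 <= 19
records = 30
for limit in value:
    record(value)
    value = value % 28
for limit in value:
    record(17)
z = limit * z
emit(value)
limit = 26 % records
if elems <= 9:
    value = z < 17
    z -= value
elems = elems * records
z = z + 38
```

Transformed code:
if elems == elems == 3:
    elems *= 1 <= 30
else:
    elems = 4 <= 19
for limit in value:
    record(value)
    value = value % 28
for limit in value:
    record(17)
z = limit * z
emit(value)
limit = 26 % 30
if elems <= 9:
    value = z < 17
    z -= value
elems = elems * 30
z = z + 38

12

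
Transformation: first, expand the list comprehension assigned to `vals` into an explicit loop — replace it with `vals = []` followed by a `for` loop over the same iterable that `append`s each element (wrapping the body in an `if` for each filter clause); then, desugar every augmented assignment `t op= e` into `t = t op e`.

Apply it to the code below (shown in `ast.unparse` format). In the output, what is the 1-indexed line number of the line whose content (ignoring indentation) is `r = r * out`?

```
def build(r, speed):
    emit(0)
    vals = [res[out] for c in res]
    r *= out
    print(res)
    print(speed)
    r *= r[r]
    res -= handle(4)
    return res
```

Transformed code:
def build(r, speed):
    emit(0)
    vals = []
    for c in res:
        vals.append(res[out])
    r = r * out
    print(res)
    print(speed)
    r = r * r[r]
    res = res - handle(4)
    return res

6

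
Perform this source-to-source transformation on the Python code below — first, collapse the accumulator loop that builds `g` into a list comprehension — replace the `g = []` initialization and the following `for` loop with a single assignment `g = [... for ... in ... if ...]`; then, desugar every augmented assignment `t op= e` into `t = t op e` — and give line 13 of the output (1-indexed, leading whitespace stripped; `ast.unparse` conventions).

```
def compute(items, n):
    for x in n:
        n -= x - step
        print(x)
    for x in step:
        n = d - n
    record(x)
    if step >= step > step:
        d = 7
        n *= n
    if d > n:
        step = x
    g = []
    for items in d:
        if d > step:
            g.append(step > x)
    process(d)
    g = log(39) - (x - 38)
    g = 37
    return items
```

Transformed code:
def compute(items, n):
    for x in n:
        n = n - (x - step)
        print(x)
    for x in step:
        n = d - n
    record(x)
    if step >= step > step:
        d = 7
        n = n * n
    if d > n:
        step = x
    g = [step > x for items in d if d > step]
    process(d)
    g = log(39) - (x - 38)
    g = 37
    return items

g = [step > x for items in d if d > step]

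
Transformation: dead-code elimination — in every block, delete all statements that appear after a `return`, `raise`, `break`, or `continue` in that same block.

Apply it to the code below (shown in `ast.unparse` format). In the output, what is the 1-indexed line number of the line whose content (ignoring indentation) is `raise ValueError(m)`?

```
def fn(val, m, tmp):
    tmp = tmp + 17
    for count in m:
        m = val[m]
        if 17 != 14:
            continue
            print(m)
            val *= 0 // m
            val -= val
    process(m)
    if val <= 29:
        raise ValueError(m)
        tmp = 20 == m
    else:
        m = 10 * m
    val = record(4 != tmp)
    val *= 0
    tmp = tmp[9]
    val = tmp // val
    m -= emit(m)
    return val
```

Transformed code:
def fn(val, m, tmp):
    tmp = tmp + 17
    for count in m:
        m = val[m]
        if 17 != 14:
            continue
    process(m)
    if val <= 29:
        raise ValueError(m)
    else:
        m = 10 * m
    val = record(4 != tmp)
    val *= 0
    tmp = tmp[9]
    val = tmp // val
    m -= emit(m)
    return val

9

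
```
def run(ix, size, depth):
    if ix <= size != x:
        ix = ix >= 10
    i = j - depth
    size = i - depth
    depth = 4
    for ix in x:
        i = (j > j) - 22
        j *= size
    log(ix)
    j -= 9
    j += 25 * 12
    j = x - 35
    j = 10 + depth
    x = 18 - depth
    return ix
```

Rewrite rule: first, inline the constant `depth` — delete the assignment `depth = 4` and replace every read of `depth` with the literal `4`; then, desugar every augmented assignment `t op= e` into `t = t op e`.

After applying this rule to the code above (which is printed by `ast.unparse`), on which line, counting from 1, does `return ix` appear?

Transformed code:
def run(ix, size, depth):
    if ix <= size != x:
        ix = ix >= 10
    i = j - 4
    size = i - 4
    for ix in x:
        i = (j > j) - 22
        j = j * size
    log(ix)
    j = j - 9
    j = j + 25 * 12
    j = x - 35
    j = 10 + 4
    x = 18 - 4
    return ix

15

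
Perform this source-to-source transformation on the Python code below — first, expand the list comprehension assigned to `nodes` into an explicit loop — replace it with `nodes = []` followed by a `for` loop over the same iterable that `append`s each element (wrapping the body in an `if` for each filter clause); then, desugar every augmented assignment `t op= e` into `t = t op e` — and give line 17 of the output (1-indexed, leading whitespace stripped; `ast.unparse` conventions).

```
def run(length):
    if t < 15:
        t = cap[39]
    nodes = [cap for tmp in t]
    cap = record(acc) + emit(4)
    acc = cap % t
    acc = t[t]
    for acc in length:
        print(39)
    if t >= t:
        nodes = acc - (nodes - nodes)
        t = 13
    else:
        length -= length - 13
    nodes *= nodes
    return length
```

Transformed code:
def run(length):
    if t < 15:
        t = cap[39]
    nodes = []
    for tmp in t:
        nodes.append(cap)
    cap = record(acc) + emit(4)
    acc = cap % t
    acc = t[t]
    for acc in length:
        print(39)
    if t >= t:
        nodes = acc - (nodes - nodes)
        t = 13
    else:
        length = length - (length - 13)
    nodes = nodes * nodes
    return length

nodes = nodes * nodes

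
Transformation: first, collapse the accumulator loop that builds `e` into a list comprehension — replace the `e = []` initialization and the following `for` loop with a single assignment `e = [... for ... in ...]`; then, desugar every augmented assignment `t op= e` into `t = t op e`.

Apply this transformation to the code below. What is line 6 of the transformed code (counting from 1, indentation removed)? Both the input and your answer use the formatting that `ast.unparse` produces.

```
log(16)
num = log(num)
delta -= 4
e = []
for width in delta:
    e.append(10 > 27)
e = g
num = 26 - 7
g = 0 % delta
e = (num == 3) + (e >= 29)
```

Transformed code:
log(16)
num = log(num)
delta = delta - 4
e = [10 > 27 for width in delta]
e = g
num = 26 - 7
g = 0 % delta
e = (num == 3) + (e >= 29)

num = 26 - 7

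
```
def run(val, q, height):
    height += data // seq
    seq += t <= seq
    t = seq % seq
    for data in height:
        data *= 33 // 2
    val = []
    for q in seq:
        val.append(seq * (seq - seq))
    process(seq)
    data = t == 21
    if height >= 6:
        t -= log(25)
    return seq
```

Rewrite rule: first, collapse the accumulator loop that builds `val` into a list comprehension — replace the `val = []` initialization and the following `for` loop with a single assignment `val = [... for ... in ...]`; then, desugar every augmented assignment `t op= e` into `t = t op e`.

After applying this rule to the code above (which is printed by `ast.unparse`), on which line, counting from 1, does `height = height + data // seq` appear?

Transformed code:
def run(val, q, height):
    height = height + data // seq
    seq = seq + (t <= seq)
    t = seq % seq
    for data in height:
        data = data * (33 // 2)
    val = [seq * (seq - seq) for q in seq]
    process(seq)
    data = t == 21
    if height >= 6:
        t = t - log(25)
    return seq

2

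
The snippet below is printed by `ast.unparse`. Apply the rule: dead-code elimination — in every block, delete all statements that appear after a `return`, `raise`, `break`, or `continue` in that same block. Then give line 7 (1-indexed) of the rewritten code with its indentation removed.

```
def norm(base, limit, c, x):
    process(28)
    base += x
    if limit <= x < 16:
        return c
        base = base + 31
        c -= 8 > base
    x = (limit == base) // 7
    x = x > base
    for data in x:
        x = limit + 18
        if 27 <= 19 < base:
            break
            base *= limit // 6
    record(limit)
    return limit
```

Transformed code:
def norm(base, limit, c, x):
    process(28)
    base += x
    if limit <= x < 16:
        return c
    x = (limit == base) // 7
    x = x > base
    for data in x:
        x = limit + 18
        if 27 <= 19 < base:
            break
    record(limit)
    return limit

x = x > base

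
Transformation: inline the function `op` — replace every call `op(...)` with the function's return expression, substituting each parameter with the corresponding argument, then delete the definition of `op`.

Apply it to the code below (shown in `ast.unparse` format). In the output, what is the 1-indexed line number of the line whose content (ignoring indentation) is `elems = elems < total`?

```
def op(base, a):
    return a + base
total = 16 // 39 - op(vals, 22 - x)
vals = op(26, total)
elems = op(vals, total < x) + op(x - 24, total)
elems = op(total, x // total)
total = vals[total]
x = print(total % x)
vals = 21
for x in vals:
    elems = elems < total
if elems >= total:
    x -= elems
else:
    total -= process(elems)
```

Transformed code:
total = 16 // 39 - (22 - x + vals)
vals = total + 26
elems = (total < x) + vals + (total + (x - 24))
elems = x // total + total
total = vals[total]
x = print(total % x)
vals = 21
for x in vals:
    elems = elems < total
if elems >= total:
    x -= elems
else:
    total -= process(elems)

9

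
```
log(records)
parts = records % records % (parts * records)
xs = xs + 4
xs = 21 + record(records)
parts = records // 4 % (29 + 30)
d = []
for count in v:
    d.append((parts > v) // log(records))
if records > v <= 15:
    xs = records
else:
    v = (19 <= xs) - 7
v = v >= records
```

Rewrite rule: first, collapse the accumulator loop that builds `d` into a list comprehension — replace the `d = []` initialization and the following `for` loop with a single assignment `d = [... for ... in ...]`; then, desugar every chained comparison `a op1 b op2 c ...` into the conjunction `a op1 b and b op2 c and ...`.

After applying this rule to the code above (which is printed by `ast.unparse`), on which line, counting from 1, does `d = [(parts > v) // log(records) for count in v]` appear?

6

Transformed code:
log(records)
parts = records % records % (parts * records)
xs = xs + 4
xs = 21 + record(records)
parts = records // 4 % (29 + 30)
d = [(parts > v) // log(records) for count in v]
if records > v and v <= 15:
    xs = records
else:
    v = (19 <= xs) - 7
v = v >= records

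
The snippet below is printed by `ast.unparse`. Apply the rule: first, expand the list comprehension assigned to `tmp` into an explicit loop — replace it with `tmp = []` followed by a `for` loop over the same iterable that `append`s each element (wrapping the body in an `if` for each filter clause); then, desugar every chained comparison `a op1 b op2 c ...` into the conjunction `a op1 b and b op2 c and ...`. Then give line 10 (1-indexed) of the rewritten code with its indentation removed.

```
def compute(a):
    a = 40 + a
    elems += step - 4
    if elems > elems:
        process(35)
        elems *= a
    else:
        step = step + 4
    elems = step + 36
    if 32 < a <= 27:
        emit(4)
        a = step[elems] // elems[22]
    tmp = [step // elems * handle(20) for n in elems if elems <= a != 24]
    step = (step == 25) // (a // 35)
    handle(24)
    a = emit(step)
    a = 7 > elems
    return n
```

Transformed code:
def compute(a):
    a = 40 + a
    elems += step - 4
    if elems > elems:
        process(35)
        elems *= a
    else:
        step = step + 4
    elems = step + 36
    if 32 < a and a <= 27:
        emit(4)
        a = step[elems] // elems[22]
    tmp = []
    for n in elems:
        if elems <= a and a != 24:
            tmp.append(step // elems * handle(20))
    step = (step == 25) // (a // 35)
    handle(24)
    a = emit(step)
    a = 7 > elems
    return n

if 32 < a and a <= 27:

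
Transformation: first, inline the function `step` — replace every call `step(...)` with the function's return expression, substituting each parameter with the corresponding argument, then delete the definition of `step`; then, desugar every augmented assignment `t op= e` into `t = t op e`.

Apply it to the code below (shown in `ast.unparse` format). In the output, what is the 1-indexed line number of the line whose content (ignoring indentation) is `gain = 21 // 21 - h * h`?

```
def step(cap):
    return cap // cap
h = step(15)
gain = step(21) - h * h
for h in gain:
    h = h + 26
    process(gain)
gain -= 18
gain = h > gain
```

Transformed code:
h = 15 // 15
gain = 21 // 21 - h * h
for h in gain:
    h = h + 26
    process(gain)
gain = gain - 18
gain = h > gain

2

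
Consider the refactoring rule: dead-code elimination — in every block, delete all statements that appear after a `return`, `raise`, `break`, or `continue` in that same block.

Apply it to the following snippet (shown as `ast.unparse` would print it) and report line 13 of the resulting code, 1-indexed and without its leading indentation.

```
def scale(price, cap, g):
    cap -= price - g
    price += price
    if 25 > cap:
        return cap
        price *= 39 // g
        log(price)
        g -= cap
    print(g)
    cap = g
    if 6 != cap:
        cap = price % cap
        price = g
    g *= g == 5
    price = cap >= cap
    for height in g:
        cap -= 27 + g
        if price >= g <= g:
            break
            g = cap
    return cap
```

Transformed code:
def scale(price, cap, g):
    cap -= price - g
    price += price
    if 25 > cap:
        return cap
    print(g)
    cap = g
    if 6 != cap:
        cap = price % cap
        price = g
    g *= g == 5
    price = cap >= cap
    for height in g:
        cap -= 27 + g
        if price >= g <= g:
            break
    return cap

for height in g:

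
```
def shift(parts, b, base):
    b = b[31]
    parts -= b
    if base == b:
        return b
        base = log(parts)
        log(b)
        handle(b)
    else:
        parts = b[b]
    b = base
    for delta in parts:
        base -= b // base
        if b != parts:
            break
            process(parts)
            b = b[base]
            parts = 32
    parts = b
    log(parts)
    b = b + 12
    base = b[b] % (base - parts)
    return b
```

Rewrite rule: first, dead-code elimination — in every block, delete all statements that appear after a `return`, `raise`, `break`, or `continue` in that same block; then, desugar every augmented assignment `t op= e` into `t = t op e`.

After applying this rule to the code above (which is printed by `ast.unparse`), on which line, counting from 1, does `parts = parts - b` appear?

3

Transformed code:
def shift(parts, b, base):
    b = b[31]
    parts = parts - b
    if base == b:
        return b
    else:
        parts = b[b]
    b = base
    for delta in parts:
        base = base - b // base
        if b != parts:
            break
    parts = b
    log(parts)
    b = b + 12
    base = b[b] % (base - parts)
    return b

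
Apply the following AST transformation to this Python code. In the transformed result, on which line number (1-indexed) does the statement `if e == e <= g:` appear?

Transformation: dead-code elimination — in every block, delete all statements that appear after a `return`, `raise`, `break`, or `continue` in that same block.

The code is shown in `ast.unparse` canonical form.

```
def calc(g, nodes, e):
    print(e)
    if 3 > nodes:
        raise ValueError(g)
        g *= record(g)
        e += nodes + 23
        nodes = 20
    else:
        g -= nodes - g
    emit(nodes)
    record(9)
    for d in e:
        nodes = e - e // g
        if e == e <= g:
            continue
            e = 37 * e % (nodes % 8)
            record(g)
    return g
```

Transformed code:
def calc(g, nodes, e):
    print(e)
    if 3 > nodes:
        raise ValueError(g)
    else:
        g -= nodes - g
    emit(nodes)
    record(9)
    for d in e:
        nodes = e - e // g
        if e == e <= g:
            continue
    return g

11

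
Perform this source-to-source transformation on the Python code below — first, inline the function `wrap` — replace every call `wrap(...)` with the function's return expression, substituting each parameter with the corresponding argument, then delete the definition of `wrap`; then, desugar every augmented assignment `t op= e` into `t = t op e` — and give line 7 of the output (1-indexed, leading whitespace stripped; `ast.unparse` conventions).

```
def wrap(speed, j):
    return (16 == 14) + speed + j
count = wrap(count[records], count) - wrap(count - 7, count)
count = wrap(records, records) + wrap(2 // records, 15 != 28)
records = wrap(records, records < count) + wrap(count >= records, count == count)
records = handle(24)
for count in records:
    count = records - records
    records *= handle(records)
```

records = records * handle(records)

Transformed code:
count = (16 == 14) + count[records] + count - ((16 == 14) + (count - 7) + count)
count = (16 == 14) + records + records + ((16 == 14) + 2 // records + (15 != 28))
records = (16 == 14) + records + (records < count) + ((16 == 14) + (count >= records) + (count == count))
records = handle(24)
for count in records:
    count = records - records
    records = records * handle(records)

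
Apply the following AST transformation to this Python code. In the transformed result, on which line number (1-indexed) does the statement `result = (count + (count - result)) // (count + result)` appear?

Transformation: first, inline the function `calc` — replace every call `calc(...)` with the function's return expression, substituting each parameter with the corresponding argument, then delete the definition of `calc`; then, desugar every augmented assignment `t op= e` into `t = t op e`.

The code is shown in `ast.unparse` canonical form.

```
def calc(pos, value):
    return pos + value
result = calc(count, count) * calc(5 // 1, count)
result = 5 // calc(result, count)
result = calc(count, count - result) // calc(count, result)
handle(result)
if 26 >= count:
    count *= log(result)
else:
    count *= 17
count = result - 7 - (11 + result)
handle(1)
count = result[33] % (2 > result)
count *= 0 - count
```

3

Transformed code:
result = (count + count) * (5 // 1 + count)
result = 5 // (result + count)
result = (count + (count - result)) // (count + result)
handle(result)
if 26 >= count:
    count = count * log(result)
else:
    count = count * 17
count = result - 7 - (11 + result)
handle(1)
count = result[33] % (2 > result)
count = count * (0 - count)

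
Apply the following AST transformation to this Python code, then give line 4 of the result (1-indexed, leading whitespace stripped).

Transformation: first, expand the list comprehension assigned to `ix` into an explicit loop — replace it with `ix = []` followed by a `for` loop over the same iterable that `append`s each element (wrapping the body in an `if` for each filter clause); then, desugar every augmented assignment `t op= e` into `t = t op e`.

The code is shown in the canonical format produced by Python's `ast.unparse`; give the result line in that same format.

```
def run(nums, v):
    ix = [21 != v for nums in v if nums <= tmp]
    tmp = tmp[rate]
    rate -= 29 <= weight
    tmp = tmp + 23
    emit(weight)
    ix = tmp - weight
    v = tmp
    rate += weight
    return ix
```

Transformed code:
def run(nums, v):
    ix = []
    for nums in v:
        if nums <= tmp:
            ix.append(21 != v)
    tmp = tmp[rate]
    rate = rate - (29 <= weight)
    tmp = tmp + 23
    emit(weight)
    ix = tmp - weight
    v = tmp
    rate = rate + weight
    return ix

if nums <= tmp:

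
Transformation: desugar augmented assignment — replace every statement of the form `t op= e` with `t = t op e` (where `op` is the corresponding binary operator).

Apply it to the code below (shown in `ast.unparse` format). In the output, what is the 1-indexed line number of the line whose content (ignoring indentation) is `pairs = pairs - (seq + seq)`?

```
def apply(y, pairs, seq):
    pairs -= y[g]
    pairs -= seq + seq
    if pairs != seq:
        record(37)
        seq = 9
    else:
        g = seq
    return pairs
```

3

Transformed code:
def apply(y, pairs, seq):
    pairs = pairs - y[g]
    pairs = pairs - (seq + seq)
    if pairs != seq:
        record(37)
        seq = 9
    else:
        g = seq
    return pairs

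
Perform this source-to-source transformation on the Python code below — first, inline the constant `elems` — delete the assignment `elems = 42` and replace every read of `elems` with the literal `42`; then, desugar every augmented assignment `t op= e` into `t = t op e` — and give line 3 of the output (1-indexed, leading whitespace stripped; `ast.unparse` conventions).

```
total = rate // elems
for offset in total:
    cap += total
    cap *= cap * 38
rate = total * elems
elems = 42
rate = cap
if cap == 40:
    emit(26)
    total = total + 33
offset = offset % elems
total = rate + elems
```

Transformed code:
total = rate // 42
for offset in total:
    cap = cap + total
    cap = cap * (cap * 38)
rate = total * 42
rate = cap
if cap == 40:
    emit(26)
    total = total + 33
offset = offset % 42
total = rate + 42

cap = cap + total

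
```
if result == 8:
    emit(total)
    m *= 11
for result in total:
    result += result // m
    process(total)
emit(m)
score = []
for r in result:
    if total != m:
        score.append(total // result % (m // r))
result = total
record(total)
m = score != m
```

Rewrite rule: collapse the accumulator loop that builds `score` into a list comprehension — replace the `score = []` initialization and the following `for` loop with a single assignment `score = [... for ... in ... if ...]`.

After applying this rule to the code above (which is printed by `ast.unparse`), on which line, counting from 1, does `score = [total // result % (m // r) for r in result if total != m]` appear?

Transformed code:
if result == 8:
    emit(total)
    m *= 11
for result in total:
    result += result // m
    process(total)
emit(m)
score = [total // result % (m // r) for r in result if total != m]
result = total
record(total)
m = score != m

8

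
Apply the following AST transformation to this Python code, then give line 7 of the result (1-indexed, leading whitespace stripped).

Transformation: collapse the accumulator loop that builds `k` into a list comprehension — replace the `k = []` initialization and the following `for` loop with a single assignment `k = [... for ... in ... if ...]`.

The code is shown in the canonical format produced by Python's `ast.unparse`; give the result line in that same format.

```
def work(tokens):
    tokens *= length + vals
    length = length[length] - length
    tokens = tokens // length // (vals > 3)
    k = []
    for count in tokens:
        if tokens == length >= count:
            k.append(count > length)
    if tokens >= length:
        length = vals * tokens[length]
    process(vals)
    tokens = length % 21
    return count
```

Transformed code:
def work(tokens):
    tokens *= length + vals
    length = length[length] - length
    tokens = tokens // length // (vals > 3)
    k = [count > length for count in tokens if tokens == length >= count]
    if tokens >= length:
        length = vals * tokens[length]
    process(vals)
    tokens = length % 21
    return count

length = vals * tokens[length]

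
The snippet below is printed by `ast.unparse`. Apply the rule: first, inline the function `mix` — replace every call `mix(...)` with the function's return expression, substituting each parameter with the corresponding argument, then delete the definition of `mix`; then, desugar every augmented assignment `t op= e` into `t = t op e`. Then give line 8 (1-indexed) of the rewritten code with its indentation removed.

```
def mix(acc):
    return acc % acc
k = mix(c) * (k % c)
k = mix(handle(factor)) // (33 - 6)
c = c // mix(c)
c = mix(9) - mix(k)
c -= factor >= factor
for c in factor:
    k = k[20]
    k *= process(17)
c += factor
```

k = k * process(17)

Transformed code:
k = c % c * (k % c)
k = handle(factor) % handle(factor) // (33 - 6)
c = c // (c % c)
c = 9 % 9 - k % k
c = c - (factor >= factor)
for c in factor:
    k = k[20]
    k = k * process(17)
c = c + factor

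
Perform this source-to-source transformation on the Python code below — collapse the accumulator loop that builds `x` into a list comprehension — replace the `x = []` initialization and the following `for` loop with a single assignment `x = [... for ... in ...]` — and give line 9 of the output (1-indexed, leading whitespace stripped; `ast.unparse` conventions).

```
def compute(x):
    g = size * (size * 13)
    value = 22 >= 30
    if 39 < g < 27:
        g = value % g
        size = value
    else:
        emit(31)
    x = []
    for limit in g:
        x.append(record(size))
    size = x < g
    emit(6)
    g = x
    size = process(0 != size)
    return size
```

Transformed code:
def compute(x):
    g = size * (size * 13)
    value = 22 >= 30
    if 39 < g < 27:
        g = value % g
        size = value
    else:
        emit(31)
    x = [record(size) for limit in g]
    size = x < g
    emit(6)
    g = x
    size = process(0 != size)
    return size

x = [record(size) for limit in g]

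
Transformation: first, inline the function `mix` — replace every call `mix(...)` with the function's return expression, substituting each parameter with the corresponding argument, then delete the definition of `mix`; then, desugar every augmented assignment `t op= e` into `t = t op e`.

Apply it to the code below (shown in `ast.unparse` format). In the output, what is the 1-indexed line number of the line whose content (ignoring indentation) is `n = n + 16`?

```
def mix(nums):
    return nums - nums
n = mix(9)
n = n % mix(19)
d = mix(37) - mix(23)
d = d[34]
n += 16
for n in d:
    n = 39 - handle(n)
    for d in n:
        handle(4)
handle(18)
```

Transformed code:
n = 9 - 9
n = n % (19 - 19)
d = 37 - 37 - (23 - 23)
d = d[34]
n = n + 16
for n in d:
    n = 39 - handle(n)
    for d in n:
        handle(4)
handle(18)

5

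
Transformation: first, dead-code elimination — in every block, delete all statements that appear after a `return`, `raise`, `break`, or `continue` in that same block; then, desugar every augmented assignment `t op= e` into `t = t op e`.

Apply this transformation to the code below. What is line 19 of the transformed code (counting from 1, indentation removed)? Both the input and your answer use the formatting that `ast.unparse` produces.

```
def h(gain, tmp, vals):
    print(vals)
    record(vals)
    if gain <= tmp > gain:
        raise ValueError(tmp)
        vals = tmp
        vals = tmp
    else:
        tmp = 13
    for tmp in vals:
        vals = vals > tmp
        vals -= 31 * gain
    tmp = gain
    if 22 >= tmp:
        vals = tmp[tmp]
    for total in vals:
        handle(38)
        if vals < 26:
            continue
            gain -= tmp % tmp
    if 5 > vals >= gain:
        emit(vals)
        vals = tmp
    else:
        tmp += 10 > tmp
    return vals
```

Transformed code:
def h(gain, tmp, vals):
    print(vals)
    record(vals)
    if gain <= tmp > gain:
        raise ValueError(tmp)
    else:
        tmp = 13
    for tmp in vals:
        vals = vals > tmp
        vals = vals - 31 * gain
    tmp = gain
    if 22 >= tmp:
        vals = tmp[tmp]
    for total in vals:
        handle(38)
        if vals < 26:
            continue
    if 5 > vals >= gain:
        emit(vals)
        vals = tmp
    else:
        tmp = tmp + (10 > tmp)
    return vals

emit(vals)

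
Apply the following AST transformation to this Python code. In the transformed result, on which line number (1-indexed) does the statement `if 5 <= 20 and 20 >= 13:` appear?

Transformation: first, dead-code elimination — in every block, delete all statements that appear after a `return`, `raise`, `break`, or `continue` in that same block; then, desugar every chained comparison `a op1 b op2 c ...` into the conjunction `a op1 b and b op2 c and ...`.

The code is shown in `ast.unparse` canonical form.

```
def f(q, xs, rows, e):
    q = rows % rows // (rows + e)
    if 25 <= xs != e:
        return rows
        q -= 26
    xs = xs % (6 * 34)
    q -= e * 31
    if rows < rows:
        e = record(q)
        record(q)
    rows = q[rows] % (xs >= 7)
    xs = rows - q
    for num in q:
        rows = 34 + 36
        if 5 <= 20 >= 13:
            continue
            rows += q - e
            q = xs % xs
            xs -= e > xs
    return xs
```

14

Transformed code:
def f(q, xs, rows, e):
    q = rows % rows // (rows + e)
    if 25 <= xs and xs != e:
        return rows
    xs = xs % (6 * 34)
    q -= e * 31
    if rows < rows:
        e = record(q)
        record(q)
    rows = q[rows] % (xs >= 7)
    xs = rows - q
    for num in q:
        rows = 34 + 36
        if 5 <= 20 and 20 >= 13:
            continue
    return xs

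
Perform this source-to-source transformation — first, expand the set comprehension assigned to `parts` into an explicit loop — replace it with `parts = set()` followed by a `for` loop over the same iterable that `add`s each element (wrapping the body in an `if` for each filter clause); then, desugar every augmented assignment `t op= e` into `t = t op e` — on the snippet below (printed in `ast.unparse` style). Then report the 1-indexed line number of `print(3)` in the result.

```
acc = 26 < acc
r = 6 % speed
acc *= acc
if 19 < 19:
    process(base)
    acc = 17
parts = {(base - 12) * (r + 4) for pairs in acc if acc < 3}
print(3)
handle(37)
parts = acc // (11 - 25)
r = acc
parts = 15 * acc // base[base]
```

Transformed code:
acc = 26 < acc
r = 6 % speed
acc = acc * acc
if 19 < 19:
    process(base)
    acc = 17
parts = set()
for pairs in acc:
    if acc < 3:
        parts.add((base - 12) * (r + 4))
print(3)
handle(37)
parts = acc // (11 - 25)
r = acc
parts = 15 * acc // base[base]

11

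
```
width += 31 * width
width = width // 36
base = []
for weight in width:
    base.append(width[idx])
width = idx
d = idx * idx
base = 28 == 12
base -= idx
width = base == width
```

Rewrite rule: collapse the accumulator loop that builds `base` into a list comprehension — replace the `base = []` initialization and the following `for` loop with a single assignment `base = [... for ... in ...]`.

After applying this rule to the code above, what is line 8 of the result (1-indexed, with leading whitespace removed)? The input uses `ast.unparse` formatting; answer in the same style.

width = base == width

Transformed code:
width += 31 * width
width = width // 36
base = [width[idx] for weight in width]
width = idx
d = idx * idx
base = 28 == 12
base -= idx
width = base == width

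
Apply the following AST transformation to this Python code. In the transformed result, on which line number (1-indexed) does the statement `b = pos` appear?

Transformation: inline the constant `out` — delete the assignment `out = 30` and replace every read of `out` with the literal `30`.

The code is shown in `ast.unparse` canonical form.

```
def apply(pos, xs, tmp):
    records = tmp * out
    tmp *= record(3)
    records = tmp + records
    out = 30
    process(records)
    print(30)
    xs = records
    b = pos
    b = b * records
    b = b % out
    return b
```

Transformed code:
def apply(pos, xs, tmp):
    records = tmp * 30
    tmp *= record(3)
    records = tmp + records
    process(records)
    print(30)
    xs = records
    b = pos
    b = b * records
    b = b % 30
    return b

8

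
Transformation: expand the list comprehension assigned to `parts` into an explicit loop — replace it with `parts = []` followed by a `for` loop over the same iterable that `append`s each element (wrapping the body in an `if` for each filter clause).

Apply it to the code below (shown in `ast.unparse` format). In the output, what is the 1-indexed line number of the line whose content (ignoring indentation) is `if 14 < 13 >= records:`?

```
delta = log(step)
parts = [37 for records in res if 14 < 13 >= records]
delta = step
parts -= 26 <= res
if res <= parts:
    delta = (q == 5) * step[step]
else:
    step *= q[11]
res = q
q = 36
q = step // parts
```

Transformed code:
delta = log(step)
parts = []
for records in res:
    if 14 < 13 >= records:
        parts.append(37)
delta = step
parts -= 26 <= res
if res <= parts:
    delta = (q == 5) * step[step]
else:
    step *= q[11]
res = q
q = 36
q = step // parts

4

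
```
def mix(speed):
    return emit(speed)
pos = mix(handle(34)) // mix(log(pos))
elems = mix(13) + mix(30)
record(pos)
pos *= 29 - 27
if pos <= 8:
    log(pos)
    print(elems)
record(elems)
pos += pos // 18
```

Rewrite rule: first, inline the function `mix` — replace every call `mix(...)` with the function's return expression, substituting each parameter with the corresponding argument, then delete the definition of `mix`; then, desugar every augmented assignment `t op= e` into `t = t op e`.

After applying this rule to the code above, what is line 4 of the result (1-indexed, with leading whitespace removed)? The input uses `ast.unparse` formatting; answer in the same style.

Transformed code:
pos = emit(handle(34)) // emit(log(pos))
elems = emit(13) + emit(30)
record(pos)
pos = pos * (29 - 27)
if pos <= 8:
    log(pos)
    print(elems)
record(elems)
pos = pos + pos // 18

pos = pos * (29 - 27)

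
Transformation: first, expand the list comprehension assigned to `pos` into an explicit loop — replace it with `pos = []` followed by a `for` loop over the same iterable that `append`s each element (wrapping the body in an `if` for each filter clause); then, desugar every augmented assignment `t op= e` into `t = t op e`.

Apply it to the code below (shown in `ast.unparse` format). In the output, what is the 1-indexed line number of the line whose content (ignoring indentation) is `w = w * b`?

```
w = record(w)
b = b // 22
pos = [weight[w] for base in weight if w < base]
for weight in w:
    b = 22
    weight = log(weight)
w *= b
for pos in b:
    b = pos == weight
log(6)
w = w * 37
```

Transformed code:
w = record(w)
b = b // 22
pos = []
for base in weight:
    if w < base:
        pos.append(weight[w])
for weight in w:
    b = 22
    weight = log(weight)
w = w * b
for pos in b:
    b = pos == weight
log(6)
w = w * 37

10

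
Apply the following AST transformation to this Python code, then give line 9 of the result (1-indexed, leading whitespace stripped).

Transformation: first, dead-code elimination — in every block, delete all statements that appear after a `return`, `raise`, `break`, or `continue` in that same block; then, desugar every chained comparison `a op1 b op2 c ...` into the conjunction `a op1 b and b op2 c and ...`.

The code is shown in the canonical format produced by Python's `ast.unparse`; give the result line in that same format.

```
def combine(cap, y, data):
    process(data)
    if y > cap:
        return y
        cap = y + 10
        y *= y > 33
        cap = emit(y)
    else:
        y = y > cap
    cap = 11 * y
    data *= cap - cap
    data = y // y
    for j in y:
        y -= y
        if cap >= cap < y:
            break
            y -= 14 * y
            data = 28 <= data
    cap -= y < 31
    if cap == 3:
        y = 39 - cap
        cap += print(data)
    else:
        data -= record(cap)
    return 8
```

Transformed code:
def combine(cap, y, data):
    process(data)
    if y > cap:
        return y
    else:
        y = y > cap
    cap = 11 * y
    data *= cap - cap
    data = y // y
    for j in y:
        y -= y
        if cap >= cap and cap < y:
            break
    cap -= y < 31
    if cap == 3:
        y = 39 - cap
        cap += print(data)
    else:
        data -= record(cap)
    return 8

data = y // y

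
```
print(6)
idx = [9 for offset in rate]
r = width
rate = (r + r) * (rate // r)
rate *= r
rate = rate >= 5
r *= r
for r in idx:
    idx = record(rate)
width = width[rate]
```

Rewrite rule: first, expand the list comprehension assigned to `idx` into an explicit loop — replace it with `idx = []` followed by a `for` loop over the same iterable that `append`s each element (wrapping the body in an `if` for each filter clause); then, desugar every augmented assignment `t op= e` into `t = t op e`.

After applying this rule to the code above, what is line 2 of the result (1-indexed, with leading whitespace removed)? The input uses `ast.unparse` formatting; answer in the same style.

idx = []

Transformed code:
print(6)
idx = []
for offset in rate:
    idx.append(9)
r = width
rate = (r + r) * (rate // r)
rate = rate * r
rate = rate >= 5
r = r * r
for r in idx:
    idx = record(rate)
width = width[rate]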